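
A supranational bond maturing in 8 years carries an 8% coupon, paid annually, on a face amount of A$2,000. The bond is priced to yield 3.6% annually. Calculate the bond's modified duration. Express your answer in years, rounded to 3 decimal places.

6.225 years

Periodic yield y = 0.036. First find Macaulay duration:
  t   CF        PV=CF/(1+0.036)^t    t·PV
  1       160.00       154.4402       154.4402
  2       160.00       149.0735       298.1470
  3       160.00       143.8933       431.6800
  4       160.00       138.8932       555.5728
  5       160.00       134.0668       670.3339
  6       160.00       129.4081       776.4486
  7       160.00       124.9113       874.3790
  8     2,160.00     1,627.7050    13,021.6403
  Σ                  2,602.3914    16,782.6418
P = 2,602.3914; Macaulay duration = 16,782.6418 / 2,602.3914 = 6.44893 years.
Modified duration = D_Mac / (1 + y) = 6.44893 / 1.036 = 6.22484 years.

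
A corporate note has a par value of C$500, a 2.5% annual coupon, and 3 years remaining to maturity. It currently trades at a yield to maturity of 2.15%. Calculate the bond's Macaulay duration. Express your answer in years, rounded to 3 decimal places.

Periodic yield y = 0.0215. Discount each cash flow and weight by its year:
  t   CF        PV=CF/(1+0.0215)^t    t·PV
  1        12.50        12.2369        12.2369
  2        12.50        11.9794        23.9587
  3       512.50       480.8158     1,442.4475
  Σ                    505.0321     1,478.6431
Price P = Σ PV = 505.0321.
Macaulay duration = Σ(t·PV) / P = 1,478.6431 / 505.0321 = 2.92782 years.

2.928 years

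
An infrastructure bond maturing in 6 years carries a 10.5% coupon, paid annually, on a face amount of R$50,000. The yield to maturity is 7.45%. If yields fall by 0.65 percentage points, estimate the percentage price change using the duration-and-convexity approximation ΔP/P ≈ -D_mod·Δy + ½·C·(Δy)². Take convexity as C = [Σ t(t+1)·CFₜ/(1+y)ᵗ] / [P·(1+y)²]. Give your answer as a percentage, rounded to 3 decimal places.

+2.979%

With y = 0.0745:
  t   CF        PV=CF/(1+0.0745)^t    t·PV        t(t+1)·PV
  1     5,250.00     4,885.9935     4,885.9935       9,771.9870
  2     5,250.00     4,547.2252     9,094.4504      27,283.3512
  3     5,250.00     4,231.9453    12,695.8359      50,783.3434
  4     5,250.00     3,938.5252    15,754.1006      78,770.5032
  5     5,250.00     3,665.4492    18,327.2460     109,963.4758
  6    55,250.00    35,899.9434   215,399.6602   1,507,797.6211
  Σ                 57,169.0817   276,157.2865   1,784,370.2818
P = 57,169.0817; D_Mac = 4.83054 yrs; D_mod = 4.49561 yrs; C = 27.03404.
Duration effect: -4.49561 × (-0.0065) = +0.029221
Convexity effect: 0.5 × 27.03404 × (-0.0065)² = +0.0005711
ΔP/P ≈ +0.029221 + 0.0005711 = +0.029793 = +2.9793%.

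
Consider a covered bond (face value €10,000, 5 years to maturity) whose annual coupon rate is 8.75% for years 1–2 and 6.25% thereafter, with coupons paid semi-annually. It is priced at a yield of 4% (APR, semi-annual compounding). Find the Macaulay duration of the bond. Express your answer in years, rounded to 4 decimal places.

Periodic yield y = 0.02. Discount each cash flow and weight by its period:
  t   CF        PV=CF/(1+0.02)^t    t·PV
  1       437.50       428.9216       428.9216
  2       437.50       420.5113       841.0227
  3       437.50       412.2660     1,236.7981
  4       437.50       404.1824     1,616.7295
  5       312.50       283.0409     1,415.2044
  6       312.50       277.4911     1,664.9463
  7       312.50       272.0501     1,904.3504
  8       312.50       266.7157     2,133.7259
  9       312.50       261.4860     2,353.3742
  10   10,312.50     8,459.8418    84,598.4184
  Σ                 11,486.5069    98,193.4915
Price P = Σ PV = 11,486.5069.
Macaulay duration = Σ(t·PV) / P = 98,193.4915 / 11,486.5069 = 8.54859 half-year periods.
In years: 8.54859 / 2 = 4.27430 years.

4.2743 years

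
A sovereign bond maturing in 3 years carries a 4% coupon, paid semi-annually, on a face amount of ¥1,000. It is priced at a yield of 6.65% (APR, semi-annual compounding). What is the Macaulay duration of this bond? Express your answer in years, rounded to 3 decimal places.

2.850 years

Periodic yield y = 0.03325. Discount each cash flow and weight by its period:
  t   CF        PV=CF/(1+0.03325)^t    t·PV
  1        20.00        19.3564        19.3564
  2        20.00        18.7335        37.4670
  3        20.00        18.1307        54.3920
  4        20.00        17.5472        70.1889
  5        20.00        16.9826        84.9128
  6     1,020.00       838.2387     5,029.4320
  Σ                    928.9890     5,295.7490
Price P = Σ PV = 928.9890.
Macaulay duration = Σ(t·PV) / P = 5,295.7490 / 928.9890 = 5.70055 half-year periods.
In years: 5.70055 / 2 = 2.85028 years.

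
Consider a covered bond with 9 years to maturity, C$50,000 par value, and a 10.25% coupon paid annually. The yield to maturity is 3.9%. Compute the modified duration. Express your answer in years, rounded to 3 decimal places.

6.536 years

Periodic yield y = 0.039. First find Macaulay duration:
  t   CF        PV=CF/(1+0.039)^t    t·PV
  1     5,125.00     4,932.6275     4,932.6275
  2     5,125.00     4,747.4760     9,494.9519
  3     5,125.00     4,569.2743    13,707.8228
  4     5,125.00     4,397.7616    17,591.0463
  5     5,125.00     4,232.6868    21,163.4339
  6     5,125.00     4,073.8083    24,442.8496
  7     5,125.00     3,920.8934    27,446.2539
  8     5,125.00     3,773.7184    30,189.7472
  9    55,125.00    39,066.8751   351,601.8762
  Σ                 73,715.1213   500,570.6093
P = 73,715.1213; Macaulay duration = 500,570.6093 / 73,715.1213 = 6.79061 years.
Modified duration = D_Mac / (1 + y) = 6.79061 / 1.039 = 6.53572 years.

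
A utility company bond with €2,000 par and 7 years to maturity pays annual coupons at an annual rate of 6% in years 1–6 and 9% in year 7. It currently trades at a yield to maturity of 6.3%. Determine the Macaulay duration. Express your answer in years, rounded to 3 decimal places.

5.928 years

Periodic yield y = 0.063. Discount each cash flow and weight by its year:
  t   CF        PV=CF/(1+0.063)^t    t·PV
  1       120.00       112.8881       112.8881
  2       120.00       106.1976       212.3952
  3       120.00        99.9037       299.7110
  4       120.00        93.9828       375.9310
  5       120.00        88.4128       442.0638
  6       120.00        83.1729       499.0372
  7     2,180.00     1,421.4240     9,949.9680
  Σ                  2,005.9817    11,891.9942
Price P = Σ PV = 2,005.9817.
Macaulay duration = Σ(t·PV) / P = 11,891.9942 / 2,005.9817 = 5.92827 years.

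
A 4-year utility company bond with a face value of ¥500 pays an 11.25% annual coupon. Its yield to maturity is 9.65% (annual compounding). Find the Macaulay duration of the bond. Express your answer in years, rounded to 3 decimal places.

Periodic yield y = 0.0965. Discount each cash flow and weight by its year:
  t   CF        PV=CF/(1+0.0965)^t    t·PV
  1        56.25        51.2996        51.2996
  2        56.25        46.7849        93.5697
  3        56.25        42.6674       128.0023
  4       556.25       384.8004     1,539.2015
  Σ                    525.5523     1,812.0731
Price P = Σ PV = 525.5523.
Macaulay duration = Σ(t·PV) / P = 1,812.0731 / 525.5523 = 3.44794 years.

3.448 years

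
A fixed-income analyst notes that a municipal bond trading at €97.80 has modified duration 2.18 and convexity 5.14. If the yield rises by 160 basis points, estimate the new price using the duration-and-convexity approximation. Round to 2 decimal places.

Duration effect: -D_mod·Δy = -2.18 × (+0.016) = -0.034880
Convexity effect: ½·C·(Δy)² = 0.5 × 5.14 × (0.016)² = +0.00065792
ΔP/P ≈ -0.034880 + 0.00065792 = -0.03422208
New price ≈ 97.80 × (1 - 0.03422208) = 94.453080576.

€94.45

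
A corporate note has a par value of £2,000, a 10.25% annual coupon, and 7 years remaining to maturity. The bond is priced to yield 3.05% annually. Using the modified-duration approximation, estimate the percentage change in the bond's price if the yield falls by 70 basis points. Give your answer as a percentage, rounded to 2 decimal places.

Periodic yield y = 0.0305. Modified duration first:
  t   CF        PV=CF/(1+0.0305)^t    t·PV
  1       205.00       198.9326       198.9326
  2       205.00       193.0447       386.0894
  3       205.00       187.3311       561.9933
  4       205.00       181.7866       727.1464
  5       205.00       176.4062       882.0311
  6       205.00       171.1851     1,027.1104
  7     2,205.00     1,786.7863    12,507.5043
  Σ                  2,895.4726    16,290.8074
P = 2,895.4726; D_Mac = 5.62630 yrs; D_mod = 5.62630/(1+0.0305) = 5.45978 yrs.
ΔP/P ≈ -D_mod · Δy = -5.45978 × (-0.007) = +0.038218 = +3.8218%.

+3.82%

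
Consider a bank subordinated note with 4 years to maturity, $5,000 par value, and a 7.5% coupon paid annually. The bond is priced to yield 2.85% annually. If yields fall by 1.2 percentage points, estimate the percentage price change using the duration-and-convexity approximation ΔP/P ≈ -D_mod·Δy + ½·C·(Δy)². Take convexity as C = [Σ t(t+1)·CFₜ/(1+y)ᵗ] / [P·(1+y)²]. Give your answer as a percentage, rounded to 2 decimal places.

With y = 0.0285:
  t   CF        PV=CF/(1+0.0285)^t    t·PV        t(t+1)·PV
  1       375.00       364.6087       364.6087         729.2173
  2       375.00       354.5053       709.0105       2,127.0315
  3       375.00       344.6818     1,034.0455       4,136.1819
  4     5,375.00     4,803.5386    19,214.1544      96,070.7719
  Σ                  5,867.3343    21,321.8190     103,063.2026
P = 5,867.3343; D_Mac = 3.63399 yrs; D_mod = 3.53329 yrs; C = 16.60559.
Duration effect: -3.53329 × (-0.012) = +0.042399
Convexity effect: 0.5 × 16.60559 × (-0.012)² = +0.0011956
ΔP/P ≈ +0.042399 + 0.0011956 = +0.043595 = +4.3595%.

+4.36%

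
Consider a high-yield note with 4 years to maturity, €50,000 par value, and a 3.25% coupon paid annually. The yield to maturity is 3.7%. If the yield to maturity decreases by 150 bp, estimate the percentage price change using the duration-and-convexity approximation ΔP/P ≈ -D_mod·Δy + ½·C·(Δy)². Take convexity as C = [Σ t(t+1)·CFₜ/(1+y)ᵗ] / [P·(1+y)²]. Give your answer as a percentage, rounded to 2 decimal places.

With y = 0.037:
  t   CF        PV=CF/(1+0.037)^t    t·PV        t(t+1)·PV
  1     1,625.00     1,567.0203     1,567.0203       3,134.0405
  2     1,625.00     1,511.1092     3,022.2184       9,066.6553
  3     1,625.00     1,457.1931     4,371.5792      17,486.3168
  4    51,625.00    44,642.1435   178,568.5740     892,842.8699
  Σ                 49,177.4660   187,529.3919     922,529.8825
P = 49,177.4660; D_Mac = 3.81332 yrs; D_mod = 3.67726 yrs; C = 17.44443.
Duration effect: -3.67726 × (-0.015) = +0.055159
Convexity effect: 0.5 × 17.44443 × (-0.015)² = +0.0019625
ΔP/P ≈ +0.055159 + 0.0019625 = +0.057121 = +5.7121%.

+5.71%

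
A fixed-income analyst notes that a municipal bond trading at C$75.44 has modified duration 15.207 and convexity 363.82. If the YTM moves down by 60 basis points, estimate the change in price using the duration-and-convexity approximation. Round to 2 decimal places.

+C$7.38

Duration effect: -D_mod·Δy = -15.207 × (-0.006) = +0.091242
Convexity effect: ½·C·(Δy)² = 0.5 × 363.82 × (-0.006)² = +0.00654876
ΔP/P ≈ +0.091242 + 0.00654876 = +0.09779076
ΔP ≈ 75.44 × (+0.09779076) = +7.3773349344.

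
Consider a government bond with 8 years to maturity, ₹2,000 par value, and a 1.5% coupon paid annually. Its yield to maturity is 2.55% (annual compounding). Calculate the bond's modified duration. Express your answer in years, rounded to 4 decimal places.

Periodic yield y = 0.0255. First find Macaulay duration:
  t   CF        PV=CF/(1+0.0255)^t    t·PV
  1        30.00        29.2540        29.2540
  2        30.00        28.5266        57.0532
  3        30.00        27.8173        83.4518
  4        30.00        27.1256       108.5022
  5        30.00        26.4511       132.2553
  6        30.00        25.7933       154.7599
  7        30.00        25.1519       176.0636
  8     2,030.00     1,659.6279    13,277.0230
  Σ                  1,849.7476    14,018.3630
P = 1,849.7476; Macaulay duration = 14,018.3630 / 1,849.7476 = 7.57853 years.
Modified duration = D_Mac / (1 + y) = 7.57853 / 1.0255 = 7.39008 years.

7.3901 years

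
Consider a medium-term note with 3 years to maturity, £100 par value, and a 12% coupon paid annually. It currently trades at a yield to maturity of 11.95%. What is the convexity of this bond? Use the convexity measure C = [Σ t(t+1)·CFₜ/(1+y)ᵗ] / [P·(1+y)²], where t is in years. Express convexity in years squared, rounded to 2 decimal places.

8.26

With y = 0.1195:
  t   CF        PV=CF/(1+0.1195)^t    t·PV        t(t+1)·PV
  1        12.00        10.7191        10.7191          21.4381
  2        12.00         9.5749        19.1497          57.4492
  3       112.00        79.8263       239.4788         957.9150
  Σ                    100.1202       269.3476       1,036.8024
P = 100.1202.
Convexity = Σ t(t+1)·PV / [P·(1+y)²] = 1,036.8024 / (100.1202 × 1.253280) = 8.26278.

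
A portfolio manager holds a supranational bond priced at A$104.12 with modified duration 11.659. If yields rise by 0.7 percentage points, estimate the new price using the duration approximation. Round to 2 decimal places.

A$95.62

Duration approximation: ΔP/P ≈ -D_mod · Δy = -11.659 × (+0.007) = -0.081613.
New price ≈ 104.12 × (1 - 0.081613) = 95.62245444.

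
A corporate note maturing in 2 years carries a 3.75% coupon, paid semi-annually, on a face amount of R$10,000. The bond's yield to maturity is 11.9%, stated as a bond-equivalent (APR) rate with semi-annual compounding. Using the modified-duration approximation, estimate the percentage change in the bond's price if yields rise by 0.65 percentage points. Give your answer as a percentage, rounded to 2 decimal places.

Periodic yield y = 0.0595. Modified duration first:
  t   CF        PV=CF/(1+0.0595)^t    t·PV
  1       187.50       176.9703       176.9703
  2       187.50       167.0319       334.0637
  3       187.50       157.6516       472.9548
  4    10,187.50     8,084.6976    32,338.7902
  Σ                  8,586.3513    33,322.7790
P = 8,586.3513; D_Mac = 3.88090 half-year periods = 1.94045 yrs; D_mod = 1.94045/(1+0.0595) = 1.83148 yrs.
ΔP/P ≈ -D_mod · Δy = -1.83148 × (+0.0065) = -0.011905 = -1.1905%.

-1.19%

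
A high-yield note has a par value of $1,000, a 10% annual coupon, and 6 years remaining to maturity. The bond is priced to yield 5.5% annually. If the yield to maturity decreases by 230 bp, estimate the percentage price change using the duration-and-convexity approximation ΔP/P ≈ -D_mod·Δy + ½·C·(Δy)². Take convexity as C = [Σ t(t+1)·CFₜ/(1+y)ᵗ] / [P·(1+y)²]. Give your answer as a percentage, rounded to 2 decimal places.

+11.48%

With y = 0.055:
  t   CF        PV=CF/(1+0.055)^t    t·PV        t(t+1)·PV
  1       100.00        94.7867        94.7867         189.5735
  2       100.00        89.8452       179.6905         539.0714
  3       100.00        85.1614       255.4841       1,021.9364
  4       100.00        80.7217       322.8867       1,614.4335
  5       100.00        76.5134       382.5672       2,295.4031
  6     1,100.00       797.7704     4,786.6225      33,506.3575
  Σ                  1,224.7989     6,022.0377      39,166.7753
P = 1,224.7989; D_Mac = 4.91676 yrs; D_mod = 4.66043 yrs; C = 28.73083.
Duration effect: -4.66043 × (-0.023) = +0.107190
Convexity effect: 0.5 × 28.73083 × (-0.023)² = +0.0075993
ΔP/P ≈ +0.107190 + 0.0075993 = +0.114789 = +11.4789%.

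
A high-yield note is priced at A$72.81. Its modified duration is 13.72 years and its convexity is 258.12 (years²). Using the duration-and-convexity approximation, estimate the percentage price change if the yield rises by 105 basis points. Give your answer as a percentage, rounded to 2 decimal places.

-12.98%

Duration effect: -D_mod·Δy = -13.72 × (+0.0105) = -0.144060
Convexity effect: ½·C·(Δy)² = 0.5 × 258.12 × (0.0105)² = +0.014228865
ΔP/P ≈ -0.144060 + 0.014228865 = -0.129831135
= -12.9831135%.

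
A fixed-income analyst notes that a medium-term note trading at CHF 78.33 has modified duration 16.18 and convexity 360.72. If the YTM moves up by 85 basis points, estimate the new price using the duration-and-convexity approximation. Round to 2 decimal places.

CHF 68.58

Duration effect: -D_mod·Δy = -16.18 × (+0.0085) = -0.137530
Convexity effect: ½·C·(Δy)² = 0.5 × 360.72 × (0.0085)² = +0.01303101
ΔP/P ≈ -0.137530 + 0.01303101 = -0.12449899
New price ≈ 78.33 × (1 - 0.12449899) = 68.5779941133.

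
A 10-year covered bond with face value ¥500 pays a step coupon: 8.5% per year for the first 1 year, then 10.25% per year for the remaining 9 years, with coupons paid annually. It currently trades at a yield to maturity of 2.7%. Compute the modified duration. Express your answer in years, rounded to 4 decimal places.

7.3358 years

Periodic yield y = 0.027. First find Macaulay duration:
  t   CF        PV=CF/(1+0.027)^t    t·PV
  1        42.50        41.3827        41.3827
  2        51.25        48.5907        97.1814
  3        51.25        47.3132       141.9397
  4        51.25        46.0694       184.2774
  5        51.25        44.8582       224.2909
  6        51.25        43.6789       262.0731
  7        51.25        42.5305       297.7137
  8        51.25        41.4124       331.2991
  9        51.25        40.3237       362.9129
  10      551.25       422.3224     4,223.2245
  Σ                    818.4820     6,166.2953
P = 818.4820; Macaulay duration = 6,166.2953 / 818.4820 = 7.53382 years.
Modified duration = D_Mac / (1 + y) = 7.53382 / 1.027 = 7.33575 years.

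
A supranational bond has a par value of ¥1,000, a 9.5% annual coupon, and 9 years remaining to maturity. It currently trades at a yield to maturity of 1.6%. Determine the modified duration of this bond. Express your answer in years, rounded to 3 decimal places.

6.931 years

Periodic yield y = 0.016. First find Macaulay duration:
  t   CF        PV=CF/(1+0.016)^t    t·PV
  1        95.00        93.5039        93.5039
  2        95.00        92.0314       184.0629
  3        95.00        90.5821       271.7464
  4        95.00        89.1556       356.6225
  5        95.00        87.7516       438.7580
  6        95.00        86.3697       518.2181
  7        95.00        85.0095       595.0668
  8        95.00        83.6708       669.3664
  9     1,095.00       949.2285     8,543.0561
  Σ                  1,657.3032    11,670.4011
P = 1,657.3032; Macaulay duration = 11,670.4011 / 1,657.3032 = 7.04180 years.
Modified duration = D_Mac / (1 + y) = 7.04180 / 1.016 = 6.93091 years.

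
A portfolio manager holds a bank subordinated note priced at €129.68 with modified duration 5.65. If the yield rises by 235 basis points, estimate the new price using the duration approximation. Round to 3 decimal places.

Duration approximation: ΔP/P ≈ -D_mod · Δy = -5.65 × (+0.0235) = -0.132775.
New price ≈ 129.68 × (1 - 0.132775) = 112.461738.

€112.462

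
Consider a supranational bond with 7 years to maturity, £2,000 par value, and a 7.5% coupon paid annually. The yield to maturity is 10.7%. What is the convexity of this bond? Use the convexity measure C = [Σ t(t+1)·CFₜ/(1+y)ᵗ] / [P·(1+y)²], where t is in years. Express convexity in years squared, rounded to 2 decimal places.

With y = 0.107:
  t   CF        PV=CF/(1+0.107)^t    t·PV        t(t+1)·PV
  1       150.00       135.5014       135.5014         271.0027
  2       150.00       122.4041       244.8082         734.4247
  3       150.00       110.5728       331.7185       1,326.8739
  4       150.00        99.8851       399.5405       1,997.7023
  5       150.00        90.2305       451.1523       2,706.9137
  6       150.00        81.5090       489.0540       3,423.3778
  7     2,150.00     1,055.3709     7,387.5963      59,100.7702
  Σ                  1,695.4738     9,439.3710      69,561.0652
P = 1,695.4738.
Convexity = Σ t(t+1)·PV / [P·(1+y)²] = 69,561.0652 / (1,695.4738 × 1.225449) = 33.47957.

33.48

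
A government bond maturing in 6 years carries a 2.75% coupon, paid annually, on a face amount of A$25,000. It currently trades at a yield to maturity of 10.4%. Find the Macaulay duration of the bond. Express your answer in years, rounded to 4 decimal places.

5.5081 years

Periodic yield y = 0.104. Discount each cash flow and weight by its year:
  t   CF        PV=CF/(1+0.104)^t    t·PV
  1       687.50       622.7355       622.7355
  2       687.50       564.0720     1,128.1440
  3       687.50       510.9348     1,532.8044
  4       687.50       462.8033     1,851.2130
  5       687.50       419.2059     2,096.0293
  6    25,687.50    14,187.5498    85,125.2988
  Σ                 16,767.3012    92,356.2250
Price P = Σ PV = 16,767.3012.
Macaulay duration = Σ(t·PV) / P = 92,356.2250 / 16,767.3012 = 5.50812 years.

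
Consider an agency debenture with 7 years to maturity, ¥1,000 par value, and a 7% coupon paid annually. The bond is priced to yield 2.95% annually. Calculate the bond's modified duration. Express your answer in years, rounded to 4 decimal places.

5.7437 years

Periodic yield y = 0.0295. First find Macaulay duration:
  t   CF        PV=CF/(1+0.0295)^t    t·PV
  1        70.00        67.9942        67.9942
  2        70.00        66.0458       132.0916
  3        70.00        64.1533       192.4599
  4        70.00        62.3150       249.2600
  5        70.00        60.5294       302.6469
  6        70.00        58.7949       352.7696
  7     1,070.00       872.9700     6,110.7900
  Σ                  1,252.8026     7,408.0123
P = 1,252.8026; Macaulay duration = 7,408.0123 / 1,252.8026 = 5.91315 years.
Modified duration = D_Mac / (1 + y) = 5.91315 / 1.0295 = 5.74371 years.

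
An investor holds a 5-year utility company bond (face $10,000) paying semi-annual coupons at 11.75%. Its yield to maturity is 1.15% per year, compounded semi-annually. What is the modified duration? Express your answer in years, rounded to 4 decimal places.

4.1211 years

Periodic yield y = 0.00575. First find Macaulay duration:
  t   CF        PV=CF/(1+0.00575)^t    t·PV
  1       587.50       584.1412       584.1412
  2       587.50       580.8016     1,161.6032
  3       587.50       577.4811     1,732.4432
  4       587.50       574.1795     2,296.7181
  5       587.50       570.8969     2,854.4844
  6       587.50       567.6330     3,405.7979
  7       587.50       564.3878     3,950.7143
  8       587.50       561.1611     4,489.2886
  9       587.50       557.9528     5,021.5756
  10   10,587.50     9,997.5368    99,975.3679
  Σ                 15,136.1717   125,472.1344
P = 15,136.1717; Macaulay duration = 125,472.1344 / 15,136.1717 = 8.28956 half-year periods = 4.14478 years.
Modified duration = D_Mac / (1 + y) = 4.14478 / 1.00575 = 4.12108 years.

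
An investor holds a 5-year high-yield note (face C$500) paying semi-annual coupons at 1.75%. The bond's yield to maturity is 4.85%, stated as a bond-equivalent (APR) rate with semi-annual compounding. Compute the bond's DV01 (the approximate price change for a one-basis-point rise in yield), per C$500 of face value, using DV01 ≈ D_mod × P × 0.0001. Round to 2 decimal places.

C$0.20

Periodic yield y = 0.02425.
  t   CF        PV=CF/(1+0.02425)^t    t·PV
  1        4.375         4.2714         4.2714
  2        4.375         4.1703         8.3406
  3        4.375         4.0716        12.2147
  4        4.375         3.9752        15.9006
  5        4.375         3.8810        19.4052
  6        4.375         3.7892        22.7349
  7        4.375         3.6994        25.8961
  8        4.375         3.6119        28.8948
  9        4.375         3.5263        31.7371
  10     504.375       396.9116     3,969.1163
  Σ                    431.9079     4,138.5117
P = 431.9079; D_Mac = 9.58193 half-year periods = 4.79097 yrs; D_mod = 4.67754 yrs.
DV01 ≈ 4.67754 × 431.9079 × 0.0001 = 0.202026.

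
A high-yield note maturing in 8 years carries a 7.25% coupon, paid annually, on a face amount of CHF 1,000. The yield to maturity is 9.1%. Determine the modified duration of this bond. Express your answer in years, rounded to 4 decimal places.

5.7194 years

Periodic yield y = 0.091. First find Macaulay duration:
  t   CF        PV=CF/(1+0.091)^t    t·PV
  1        72.50        66.4528        66.4528
  2        72.50        60.9100       121.8200
  3        72.50        55.8295       167.4885
  4        72.50        51.1728       204.6911
  5        72.50        46.9045       234.5224
  6        72.50        42.9922       257.9531
  7        72.50        39.4062       275.8435
  8     1,072.50       534.3174     4,274.5390
  Σ                    897.9853     5,603.3104
P = 897.9853; Macaulay duration = 5,603.3104 / 897.9853 = 6.23987 years.
Modified duration = D_Mac / (1 + y) = 6.23987 / 1.091 = 5.71940 years.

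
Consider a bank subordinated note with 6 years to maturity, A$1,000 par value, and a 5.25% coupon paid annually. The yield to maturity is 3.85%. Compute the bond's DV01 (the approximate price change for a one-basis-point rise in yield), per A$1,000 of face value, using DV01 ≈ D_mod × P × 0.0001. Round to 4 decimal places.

A$0.5509

Periodic yield y = 0.0385.
  t   CF        PV=CF/(1+0.0385)^t    t·PV
  1        52.50        50.5537        50.5537
  2        52.50        48.6795        97.3590
  3        52.50        46.8748       140.6245
  4        52.50        45.1371       180.5483
  5        52.50        43.4637       217.3186
  6     1,052.50       839.0408     5,034.2450
  Σ                  1,073.7497     5,720.6491
P = 1,073.7497; D_Mac = 5.32773 yrs; D_mod = 5.13022 yrs.
DV01 ≈ 5.13022 × 1,073.7497 × 0.0001 = 0.550857.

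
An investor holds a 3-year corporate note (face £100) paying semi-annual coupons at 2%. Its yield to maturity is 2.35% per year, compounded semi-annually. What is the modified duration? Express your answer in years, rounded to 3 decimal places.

2.892 years

Periodic yield y = 0.01175. First find Macaulay duration:
  t   CF        PV=CF/(1+0.01175)^t    t·PV
  1         1.00         0.9884         0.9884
  2         1.00         0.9769         1.9538
  3         1.00         0.9656         2.8967
  4         1.00         0.9543         3.8174
  5         1.00         0.9433         4.7163
  6       101.00        94.1634       564.9804
  Σ                     98.9919       579.3530
P = 98.9919; Macaulay duration = 579.3530 / 98.9919 = 5.85253 half-year periods = 2.92627 years.
Modified duration = D_Mac / (1 + y) = 2.92627 / 1.01175 = 2.89228 years.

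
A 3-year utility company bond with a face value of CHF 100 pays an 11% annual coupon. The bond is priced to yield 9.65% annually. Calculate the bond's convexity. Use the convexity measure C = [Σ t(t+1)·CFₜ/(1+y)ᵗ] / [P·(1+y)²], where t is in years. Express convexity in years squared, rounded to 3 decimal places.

With y = 0.0965:
  t   CF        PV=CF/(1+0.0965)^t    t·PV        t(t+1)·PV
  1        11.00        10.0319        10.0319          20.0638
  2        11.00         9.1490        18.2981          54.8942
  3       111.00        84.1971       252.5913       1,010.3651
  Σ                    103.3780       280.9213       1,085.3231
P = 103.3780.
Convexity = Σ t(t+1)·PV / [P·(1+y)²] = 1,085.3231 / (103.3780 × 1.202312) = 8.73199.

8.732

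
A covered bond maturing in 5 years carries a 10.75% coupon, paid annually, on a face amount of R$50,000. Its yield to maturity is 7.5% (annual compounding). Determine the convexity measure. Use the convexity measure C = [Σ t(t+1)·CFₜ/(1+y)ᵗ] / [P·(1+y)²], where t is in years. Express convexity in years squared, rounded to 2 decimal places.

With y = 0.075:
  t   CF        PV=CF/(1+0.075)^t    t·PV        t(t+1)·PV
  1     5,375.00     5,000.0000     5,000.0000      10,000.0000
  2     5,375.00     4,651.1628     9,302.3256      27,906.9767
  3     5,375.00     4,326.6631    12,979.9892      51,919.9567
  4     5,375.00     4,024.8028    16,099.2114      80,496.0570
  5    55,375.00    38,571.9343   192,859.6713   1,157,158.0280
  Σ                 56,574.5630   236,241.1975   1,327,481.0184
P = 56,574.5630.
Convexity = Σ t(t+1)·PV / [P·(1+y)²] = 1,327,481.0184 / (56,574.5630 × 1.155625) = 20.30440.

20.30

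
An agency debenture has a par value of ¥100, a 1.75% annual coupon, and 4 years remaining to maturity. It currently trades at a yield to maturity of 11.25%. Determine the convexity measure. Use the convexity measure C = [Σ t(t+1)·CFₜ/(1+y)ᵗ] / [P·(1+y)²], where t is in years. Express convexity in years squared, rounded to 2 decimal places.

15.49

With y = 0.1125:
  t   CF        PV=CF/(1+0.1125)^t    t·PV        t(t+1)·PV
  1         1.75         1.5730         1.5730           3.1461
  2         1.75         1.4140         2.8279           8.4838
  3         1.75         1.2710         3.8129          15.2517
  4       101.75        66.4254       265.7017       1,328.5085
  Σ                     70.6834       273.9156       1,355.3901
P = 70.6834.
Convexity = Σ t(t+1)·PV / [P·(1+y)²] = 1,355.3901 / (70.6834 × 1.237656) = 15.49340.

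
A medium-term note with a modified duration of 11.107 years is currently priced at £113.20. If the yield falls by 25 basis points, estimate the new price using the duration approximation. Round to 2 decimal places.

Duration approximation: ΔP/P ≈ -D_mod · Δy = -11.107 × (-0.0025) = +0.0277675.
New price ≈ 113.20 × (1 + 0.0277675) = 116.343281.

£116.34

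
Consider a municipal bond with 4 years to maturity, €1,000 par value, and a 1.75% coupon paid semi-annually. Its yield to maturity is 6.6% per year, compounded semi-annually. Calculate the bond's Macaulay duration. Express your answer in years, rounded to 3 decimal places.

3.866 years

Periodic yield y = 0.033. Discount each cash flow and weight by its period:
  t   CF        PV=CF/(1+0.033)^t    t·PV
  1         8.75         8.4705         8.4705
  2         8.75         8.1999        16.3998
  3         8.75         7.9379        23.8138
  4         8.75         7.6843        30.7374
  5         8.75         7.4389        37.1943
  6         8.75         7.2012        43.2073
  7         8.75         6.9712        48.7982
  8     1,008.75       778.0025     6,224.0198
  Σ                    831.9063     6,432.6410
Price P = Σ PV = 831.9063.
Macaulay duration = Σ(t·PV) / P = 6,432.6410 / 831.9063 = 7.73241 half-year periods.
In years: 7.73241 / 2 = 3.86621 years.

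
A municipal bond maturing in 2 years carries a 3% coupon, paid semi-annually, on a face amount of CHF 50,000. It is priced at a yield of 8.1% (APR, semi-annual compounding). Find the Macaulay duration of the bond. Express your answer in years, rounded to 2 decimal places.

1.95 years

Periodic yield y = 0.0405. Discount each cash flow and weight by its period:
  t   CF        PV=CF/(1+0.0405)^t    t·PV
  1       750.00       720.8073       720.8073
  2       750.00       692.7509     1,385.5018
  3       750.00       665.7865     1,997.3596
  4    50,750.00    43,297.9873   173,191.9491
  Σ                 45,377.3320   177,295.6178
Price P = Σ PV = 45,377.3320.
Macaulay duration = Σ(t·PV) / P = 177,295.6178 / 45,377.3320 = 3.90714 half-year periods.
In years: 3.90714 / 2 = 1.95357 years.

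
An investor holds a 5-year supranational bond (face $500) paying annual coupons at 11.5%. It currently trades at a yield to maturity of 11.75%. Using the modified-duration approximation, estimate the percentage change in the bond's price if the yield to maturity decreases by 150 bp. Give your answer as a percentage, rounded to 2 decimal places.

+5.46%

Periodic yield y = 0.1175. Modified duration first:
  t   CF        PV=CF/(1+0.1175)^t    t·PV
  1        57.50        51.4541        51.4541
  2        57.50        46.0440        92.0879
  3        57.50        41.2027       123.6080
  4        57.50        36.8704       147.4816
  5       557.50       319.8948     1,599.4741
  Σ                    495.4660     2,014.1057
P = 495.4660; D_Mac = 4.06507 yrs; D_mod = 4.06507/(1+0.1175) = 3.63765 yrs.
ΔP/P ≈ -D_mod · Δy = -3.63765 × (-0.015) = +0.054565 = +5.4565%.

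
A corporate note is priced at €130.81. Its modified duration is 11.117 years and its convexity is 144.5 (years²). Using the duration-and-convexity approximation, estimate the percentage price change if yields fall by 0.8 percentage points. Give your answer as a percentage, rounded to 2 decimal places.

+9.36%

Duration effect: -D_mod·Δy = -11.117 × (-0.008) = +0.088936
Convexity effect: ½·C·(Δy)² = 0.5 × 144.5 × (-0.008)² = +0.0046240
ΔP/P ≈ +0.088936 + 0.0046240 = +0.093560
= +9.3560%.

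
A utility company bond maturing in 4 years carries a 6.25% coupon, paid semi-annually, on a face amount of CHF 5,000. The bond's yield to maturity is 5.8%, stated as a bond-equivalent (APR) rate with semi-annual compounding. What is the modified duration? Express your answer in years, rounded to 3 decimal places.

Periodic yield y = 0.029. First find Macaulay duration:
  t   CF        PV=CF/(1+0.029)^t    t·PV
  1       156.25       151.8465       151.8465
  2       156.25       147.5670       295.1340
  3       156.25       143.4082       430.2245
  4       156.25       139.3665       557.4662
  5       156.25       135.4388       677.1941
  6       156.25       131.6218       789.7307
  7       156.25       127.9123       895.3863
  8     5,156.25     4,102.1446    32,817.1570
  Σ                  5,079.3057    36,614.1393
P = 5,079.3057; Macaulay duration = 36,614.1393 / 5,079.3057 = 7.20849 half-year periods = 3.60425 years.
Modified duration = D_Mac / (1 + y) = 3.60425 / 1.029 = 3.50267 years.

3.503 years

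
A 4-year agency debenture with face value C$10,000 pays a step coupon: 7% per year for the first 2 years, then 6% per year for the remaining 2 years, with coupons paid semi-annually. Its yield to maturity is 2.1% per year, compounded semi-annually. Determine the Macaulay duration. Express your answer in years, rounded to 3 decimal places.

Periodic yield y = 0.0105. Discount each cash flow and weight by its period:
  t   CF        PV=CF/(1+0.0105)^t    t·PV
  1       350.00       346.3632       346.3632
  2       350.00       342.7642       685.5283
  3       350.00       339.2025     1,017.6076
  4       350.00       335.6779     1,342.7117
  5       300.00       284.7342     1,423.6711
  6       300.00       281.7756     1,690.6535
  7       300.00       278.8477     1,951.9337
  8    10,300.00     9,474.2902    75,794.3214
  Σ                 11,683.6554    84,252.7905
Price P = Σ PV = 11,683.6554.
Macaulay duration = Σ(t·PV) / P = 84,252.7905 / 11,683.6554 = 7.21117 half-year periods.
In years: 7.21117 / 2 = 3.60558 years.

3.606 years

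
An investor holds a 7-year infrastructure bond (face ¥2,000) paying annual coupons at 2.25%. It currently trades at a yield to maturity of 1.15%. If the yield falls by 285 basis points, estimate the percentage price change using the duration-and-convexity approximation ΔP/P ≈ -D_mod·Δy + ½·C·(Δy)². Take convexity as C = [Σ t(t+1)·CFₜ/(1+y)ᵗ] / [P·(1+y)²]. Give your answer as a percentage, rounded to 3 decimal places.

With y = 0.0115:
  t   CF        PV=CF/(1+0.0115)^t    t·PV        t(t+1)·PV
  1        45.00        44.4884        44.4884          88.9768
  2        45.00        43.9826        87.9652         263.8955
  3        45.00        43.4825       130.4476         521.7904
  4        45.00        42.9882       171.9527         859.7634
  5        45.00        42.4994       212.4971       1,274.9828
  6        45.00        42.0162       252.0974       1,764.6821
  7     2,045.00     1,887.6962    13,213.8734     105,710.9874
  Σ                  2,147.1535    14,113.3218     110,485.0785
P = 2,147.1535; D_Mac = 6.57304 yrs; D_mod = 6.49831 yrs; C = 50.29314.
Duration effect: -6.49831 × (-0.0285) = +0.185202
Convexity effect: 0.5 × 50.29314 × (-0.0285)² = +0.0204253
ΔP/P ≈ +0.185202 + 0.0204253 = +0.205627 = +20.5627%.

+20.563%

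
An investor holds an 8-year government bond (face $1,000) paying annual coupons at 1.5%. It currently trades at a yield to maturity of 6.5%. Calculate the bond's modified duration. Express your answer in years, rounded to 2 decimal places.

Periodic yield y = 0.065. First find Macaulay duration:
  t   CF        PV=CF/(1+0.065)^t    t·PV
  1        15.00        14.0845        14.0845
  2        15.00        13.2249        26.4498
  3        15.00        12.4177        37.2532
  4        15.00        11.6598        46.6394
  5        15.00        10.9482        54.7411
  6        15.00        10.2800        61.6801
  7        15.00         9.6526        67.5682
  8     1,015.00       613.2947     4,906.3572
  Σ                    695.5625     5,214.7734
P = 695.5625; Macaulay duration = 5,214.7734 / 695.5625 = 7.49720 years.
Modified duration = D_Mac / (1 + y) = 7.49720 / 1.065 = 7.03963 years.

7.04 years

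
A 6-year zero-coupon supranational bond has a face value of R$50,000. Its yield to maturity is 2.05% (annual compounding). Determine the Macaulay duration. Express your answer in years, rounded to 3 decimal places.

6.000 years

A zero-coupon bond has a single cash flow at maturity, so its Macaulay duration equals its maturity: 6 years.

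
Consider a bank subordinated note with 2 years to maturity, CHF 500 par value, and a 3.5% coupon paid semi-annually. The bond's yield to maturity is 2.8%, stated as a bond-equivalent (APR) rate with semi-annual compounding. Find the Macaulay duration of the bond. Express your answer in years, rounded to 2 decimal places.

1.95 years

Periodic yield y = 0.014. Discount each cash flow and weight by its period:
  t   CF        PV=CF/(1+0.014)^t    t·PV
  1         8.75         8.6292         8.6292
  2         8.75         8.5101        17.0201
  3         8.75         8.3926        25.1777
  4       508.75       481.2299     1,924.9196
  Σ                    506.7617     1,975.7466
Price P = Σ PV = 506.7617.
Macaulay duration = Σ(t·PV) / P = 1,975.7466 / 506.7617 = 3.89877 half-year periods.
In years: 3.89877 / 2 = 1.94938 years.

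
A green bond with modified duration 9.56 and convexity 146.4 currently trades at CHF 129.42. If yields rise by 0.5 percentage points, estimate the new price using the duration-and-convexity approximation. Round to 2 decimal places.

CHF 123.47

Duration effect: -D_mod·Δy = -9.56 × (+0.005) = -0.047800
Convexity effect: ½·C·(Δy)² = 0.5 × 146.4 × (0.005)² = +0.0018300
ΔP/P ≈ -0.047800 + 0.0018300 = -0.045970
New price ≈ 129.42 × (1 - 0.045970) = 123.4705626.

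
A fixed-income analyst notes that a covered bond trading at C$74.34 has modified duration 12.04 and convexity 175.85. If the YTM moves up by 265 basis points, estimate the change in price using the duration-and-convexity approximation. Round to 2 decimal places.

Duration effect: -D_mod·Δy = -12.04 × (+0.0265) = -0.319060
Convexity effect: ½·C·(Δy)² = 0.5 × 175.85 × (0.0265)² = +0.06174533125
ΔP/P ≈ -0.319060 + 0.06174533125 = -0.25731466875
ΔP ≈ 74.34 × (-0.25731466875) = -19.128772474875.

-C$19.13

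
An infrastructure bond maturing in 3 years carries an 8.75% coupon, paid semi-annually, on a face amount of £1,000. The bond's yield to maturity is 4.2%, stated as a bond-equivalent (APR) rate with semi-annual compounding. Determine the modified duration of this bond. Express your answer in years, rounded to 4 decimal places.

Periodic yield y = 0.021. First find Macaulay duration:
  t   CF        PV=CF/(1+0.021)^t    t·PV
  1        43.75        42.8501        42.8501
  2        43.75        41.9688        83.9376
  3        43.75        41.1056       123.3168
  4        43.75        40.2601       161.0405
  5        43.75        39.4320       197.1602
  6     1,043.75       921.3869     5,528.3214
  Σ                  1,127.0036     6,136.6267
P = 1,127.0036; Macaulay duration = 6,136.6267 / 1,127.0036 = 5.44508 half-year periods = 2.72254 years.
Modified duration = D_Mac / (1 + y) = 2.72254 / 1.021 = 2.66654 years.

2.6665 years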